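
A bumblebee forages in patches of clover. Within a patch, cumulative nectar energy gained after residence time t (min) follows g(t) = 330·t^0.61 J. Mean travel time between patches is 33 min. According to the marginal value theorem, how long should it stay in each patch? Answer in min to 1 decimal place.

Maximise g(t)/(T+t): set derivative to zero → g'(t)(T+t) = g(t).
g'(t) = 0.61·330·t^-0.39. Setting 0.61·330·t^-0.39 = 330·t^0.61/(33+t) gives 0.61(33+t) = t, so 0.39·t = 0.61×33.
t* = 0.61×33/0.39 = 51.62 min.

51.6 min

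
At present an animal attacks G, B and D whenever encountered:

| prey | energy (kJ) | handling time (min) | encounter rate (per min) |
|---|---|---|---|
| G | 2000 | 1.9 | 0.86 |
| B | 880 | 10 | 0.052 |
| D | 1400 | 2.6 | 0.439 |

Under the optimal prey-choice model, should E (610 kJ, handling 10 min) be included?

No

On G, B and D alone, R = ΣλE/(1+Σλh) = 2380/4.295 = 554.2 kJ/min.
E: E/h = 610/10 = 61 kJ/min.
Since 61 < R, time spent handling E is better spent searching.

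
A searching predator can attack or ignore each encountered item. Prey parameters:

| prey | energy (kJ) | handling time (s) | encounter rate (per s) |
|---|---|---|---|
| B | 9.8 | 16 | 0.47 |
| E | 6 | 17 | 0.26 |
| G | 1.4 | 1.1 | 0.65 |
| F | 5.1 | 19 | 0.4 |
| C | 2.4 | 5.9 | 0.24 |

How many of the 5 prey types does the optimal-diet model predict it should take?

2

Rank by E/h (kJ/s): G 1.27, B 0.613, C 0.407, E 0.353, F 0.268. Include each in turn until the next type's E/h falls below the running intake rate.
Rate on top 1: 0.5306. B: 0.613 > 0.5306 → include.
Rate on top 2: 0.5973. C: 0.407 < 0.5973 → exclude; stop.
Optimal diet: G, B — 2 of 5 types.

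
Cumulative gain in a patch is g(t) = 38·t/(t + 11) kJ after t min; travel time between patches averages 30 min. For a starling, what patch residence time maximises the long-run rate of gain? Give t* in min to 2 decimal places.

18.17 min

Optimal t* satisfies g'(t*) = g(t*)/(T + t*).
g'(t) = 38·11/(t + 11)². Setting 38·11/(t+11)² = 38t/[(t+11)(30+t)] gives 11(30+t) = t(t+11), so t² = 11×30 = 330.
t* = √330 = 18.17 min.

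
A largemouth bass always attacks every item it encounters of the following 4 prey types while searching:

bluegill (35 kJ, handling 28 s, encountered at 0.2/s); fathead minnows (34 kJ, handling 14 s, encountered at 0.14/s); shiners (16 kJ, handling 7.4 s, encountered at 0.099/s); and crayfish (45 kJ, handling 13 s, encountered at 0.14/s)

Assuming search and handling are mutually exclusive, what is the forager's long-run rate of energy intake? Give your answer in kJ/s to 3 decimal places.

R = Σλ_iE_i / (1 + Σλ_ih_i)
Numerator: 0.2×35 + 0.14×34 + 0.099×16 + 0.14×45 = 19.64
Denominator: 1 + 0.2×28 + 0.14×14 + 0.099×7.4 + 0.14×13 = 11.11
R = 19.64/11.11 = 1.768 kJ/s

1.768 kJ/s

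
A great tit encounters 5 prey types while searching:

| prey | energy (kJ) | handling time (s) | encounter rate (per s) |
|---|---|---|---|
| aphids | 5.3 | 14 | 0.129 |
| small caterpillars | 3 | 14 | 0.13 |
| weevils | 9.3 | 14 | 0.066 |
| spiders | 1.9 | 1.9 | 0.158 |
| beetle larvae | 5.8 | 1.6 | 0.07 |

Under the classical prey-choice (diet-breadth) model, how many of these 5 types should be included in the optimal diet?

Profitabilities (E/h, kJ/s): beetle larvae 3.62, spiders 1, weevils 0.664, aphids 0.379, small caterpillars 0.214. Add prey in this order while the next type's profitability exceeds the intake rate on those already taken.
Rate on top 1: 0.3651. spiders: 1 > 0.3651 → include.
Rate on top 2: 0.5001. weevils: 0.664 > 0.5001 → include.
Rate on top 3: 0.565. aphids: 0.379 < 0.565 → exclude; stop.
Optimal diet: beetle larvae, spiders, weevils — 3 of 5 types.

3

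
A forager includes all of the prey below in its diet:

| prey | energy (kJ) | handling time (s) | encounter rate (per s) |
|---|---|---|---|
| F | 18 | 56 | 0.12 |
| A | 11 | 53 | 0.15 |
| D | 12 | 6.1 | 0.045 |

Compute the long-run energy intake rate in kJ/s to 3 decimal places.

0.273 kJ/s

R = Σλ_iE_i / (1 + Σλ_ih_i)
Numerator: 0.12×18 + 0.15×11 + 0.045×12 = 4.35
Denominator: 1 + 0.12×56 + 0.15×53 + 0.045×6.1 = 15.94
R = 4.35/15.94 = 0.2728 kJ/s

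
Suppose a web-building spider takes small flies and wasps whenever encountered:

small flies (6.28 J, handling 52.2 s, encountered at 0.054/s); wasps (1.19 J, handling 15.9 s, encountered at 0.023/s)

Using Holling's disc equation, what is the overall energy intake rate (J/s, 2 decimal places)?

R = Σλ_iE_i / (1 + Σλ_ih_i)
Numerator: 0.054×6.28 + 0.023×1.19 = 0.3665
Denominator: 1 + 0.054×52.2 + 0.023×15.9 = 4.184
R = 0.3665/4.184 = 0.08758 J/s

0.09 J/s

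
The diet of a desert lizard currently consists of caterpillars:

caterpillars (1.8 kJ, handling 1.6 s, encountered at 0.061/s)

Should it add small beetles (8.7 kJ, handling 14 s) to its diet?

Yes

Current rate: (0.061×1.8)/(1 + 0.061×1.6) = 0.1 kJ/s.
Profitability of small beetles: 8.7/14 = 0.6214 kJ/s.
0.6214 > 0.1, so adding small beetles raises the average — include it.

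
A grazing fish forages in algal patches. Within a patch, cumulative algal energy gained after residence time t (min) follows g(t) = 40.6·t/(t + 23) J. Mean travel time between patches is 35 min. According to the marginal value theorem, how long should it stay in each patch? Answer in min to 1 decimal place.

Optimal t* satisfies g'(t*) = g(t*)/(T + t*).
g'(t) = 40.6·23/(t + 23)². Setting 40.6·23/(t+23)² = 40.6t/[(t+23)(35+t)] gives 23(35+t) = t(t+23), so t² = 23×35 = 805.
t* = √805 = 28.37 min.

28.4 min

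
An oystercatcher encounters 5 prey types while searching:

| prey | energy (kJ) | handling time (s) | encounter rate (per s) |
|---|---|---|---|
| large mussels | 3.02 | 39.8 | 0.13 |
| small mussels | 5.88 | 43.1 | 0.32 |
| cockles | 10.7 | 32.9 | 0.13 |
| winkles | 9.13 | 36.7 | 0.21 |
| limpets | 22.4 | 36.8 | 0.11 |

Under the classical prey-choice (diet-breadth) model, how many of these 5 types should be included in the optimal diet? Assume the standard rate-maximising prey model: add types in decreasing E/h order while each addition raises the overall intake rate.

1

Rank by E/h (kJ/s): limpets 0.609, cockles 0.325, winkles 0.249, small mussels 0.136, large mussels 0.0759. Include each in turn until the next type's E/h falls below the running intake rate.
Rate on top 1: 0.4881. cockles: 0.325 < 0.4881 → exclude; stop.
Optimal diet: limpets — 1 of 5 types.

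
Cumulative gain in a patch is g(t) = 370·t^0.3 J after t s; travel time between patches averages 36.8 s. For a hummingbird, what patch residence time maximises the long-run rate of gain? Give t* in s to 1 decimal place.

Optimal t* satisfies g'(t*) = g(t*)/(T + t*).
g'(t) = 0.3·370·t^-0.7. Setting 0.3·370·t^-0.7 = 370·t^0.3/(36.8+t) gives 0.3(36.8+t) = t, so 0.70·t = 0.3×36.8.
t* = 0.3×36.8/0.70 = 15.77 s.

15.8 s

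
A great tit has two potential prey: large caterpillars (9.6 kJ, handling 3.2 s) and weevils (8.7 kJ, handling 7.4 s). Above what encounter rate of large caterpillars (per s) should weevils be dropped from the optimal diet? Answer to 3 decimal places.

At the threshold, the rate on large caterpillars alone equals the profitability of weevils: λ·9.6/(1 + λ·3.2) = 8.7/7.4 = 1.176.
Rearranging, λ(9.6 − 1.176×3.2) = 1.176, so λ = 1.176/5.838 = 0.2014 per s.

0.201 per s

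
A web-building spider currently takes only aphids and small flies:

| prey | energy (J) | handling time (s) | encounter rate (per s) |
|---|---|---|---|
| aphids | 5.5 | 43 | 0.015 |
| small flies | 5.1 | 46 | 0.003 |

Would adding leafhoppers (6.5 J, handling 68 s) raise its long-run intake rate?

Yes

On aphids and small flies alone, R = ΣλE/(1+Σλh) = 0.0978/1.783 = 0.05485 J/s.
leafhoppers: E/h = 6.5/68 = 0.09559 J/s.
0.09559 > 0.05485, so adding leafhoppers raises the average — include it.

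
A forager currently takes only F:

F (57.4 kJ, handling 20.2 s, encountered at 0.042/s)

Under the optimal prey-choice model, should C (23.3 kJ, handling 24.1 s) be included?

Intake rate on the current diet: R = (0.042×57.4) / (1 + 0.042×20.2) = 2.411/1.848 = 1.304 kJ/s.
C: E/h = 23.3/24.1 = 0.9668 kJ/s.
Since 0.9668 < R, time spent handling C is better spent searching.

No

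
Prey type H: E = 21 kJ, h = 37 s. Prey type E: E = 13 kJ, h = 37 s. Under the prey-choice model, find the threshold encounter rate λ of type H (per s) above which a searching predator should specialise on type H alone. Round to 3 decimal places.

At the threshold, the rate on type H alone equals the profitability of type E: λ·21/(1 + λ·37) = 13/37 = 0.3514.
Rearranging, λ(21 − 0.3514×37) = 0.3514, so λ = 0.3514/8 = 0.04392 per s.

0.044 per s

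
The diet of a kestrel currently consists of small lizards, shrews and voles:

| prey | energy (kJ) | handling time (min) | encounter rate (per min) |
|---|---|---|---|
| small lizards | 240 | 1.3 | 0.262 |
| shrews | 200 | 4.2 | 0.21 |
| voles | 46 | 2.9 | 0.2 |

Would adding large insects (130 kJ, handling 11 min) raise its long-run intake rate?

Current rate: (0.262×240 + 0.21×200 + 0.2×46)/(1 + 0.262×1.3 + 0.21×4.2 + 0.2×2.9) = 40.71 kJ/min.
large insects: E/h = 130/11 = 11.82 kJ/min.
Since 11.82 < R, time spent handling large insects is better spent searching.

No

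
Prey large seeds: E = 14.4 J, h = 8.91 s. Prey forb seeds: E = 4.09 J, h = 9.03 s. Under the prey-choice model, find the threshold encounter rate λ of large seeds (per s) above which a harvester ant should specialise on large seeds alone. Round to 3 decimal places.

Drop forb seeds once their profitability E₂/h₂ falls below the rate achievable on large seeds alone: E₂/h₂ = λE₁/(1 + λh₁).
Solve for λ: λE₁h₂ = E₂(1 + λh₁) → λ(E₁h₂ − E₂h₁) = E₂ → λ = E₂/(E₁h₂ − E₂h₁).
λ = 4.09/(14.4×9.03 − 4.09×8.91) = 4.09/93.59 = 0.0437 per s.

0.044 per s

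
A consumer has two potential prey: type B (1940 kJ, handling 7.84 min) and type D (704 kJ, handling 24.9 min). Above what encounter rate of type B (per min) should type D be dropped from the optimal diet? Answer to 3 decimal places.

The zero-one rule: include type D iff E₂/h₂ > λE₁/(1+λh₁). Equality gives the switch point.
λE₁h₂ = E₂ + λE₂h₁ ⇒ λ = E₂/(E₁h₂ − E₂h₁) = 704/(4.831e+04 − 5519) = 0.01645 per min.

0.016 per min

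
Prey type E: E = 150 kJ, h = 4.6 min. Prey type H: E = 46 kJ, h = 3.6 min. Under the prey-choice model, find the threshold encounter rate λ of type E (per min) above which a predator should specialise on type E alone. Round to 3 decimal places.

The zero-one rule: include type H iff E₂/h₂ > λE₁/(1+λh₁). Equality gives the switch point.
λE₁h₂ = E₂ + λE₂h₁ ⇒ λ = E₂/(E₁h₂ − E₂h₁) = 46/(540 − 211.6) = 0.1401 per min.

0.140 per min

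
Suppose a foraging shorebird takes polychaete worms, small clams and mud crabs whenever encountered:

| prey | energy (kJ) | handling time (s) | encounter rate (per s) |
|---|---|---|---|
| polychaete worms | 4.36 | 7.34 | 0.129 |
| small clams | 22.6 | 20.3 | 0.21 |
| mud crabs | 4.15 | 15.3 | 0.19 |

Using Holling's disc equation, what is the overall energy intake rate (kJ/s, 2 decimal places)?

R = Σλ_iE_i / (1 + Σλ_ih_i)
Numerator: 0.129×4.36 + 0.21×22.6 + 0.19×4.15 = 6.097
Denominator: 1 + 0.129×7.34 + 0.21×20.3 + 0.19×15.3 = 9.117
R = 6.097/9.117 = 0.6688 kJ/s

0.67 kJ/s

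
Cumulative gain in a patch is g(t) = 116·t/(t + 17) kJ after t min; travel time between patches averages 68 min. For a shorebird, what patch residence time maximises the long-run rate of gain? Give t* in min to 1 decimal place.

34.0 min

Maximise g(t)/(T+t): set derivative to zero → g'(t)(T+t) = g(t).
g'(t) = 116·17/(t + 17)². Setting 116·17/(t+17)² = 116t/[(t+17)(68+t)] gives 17(68+t) = t(t+17), so t² = 17×68 = 1156.
t* = √1156 = 34 min.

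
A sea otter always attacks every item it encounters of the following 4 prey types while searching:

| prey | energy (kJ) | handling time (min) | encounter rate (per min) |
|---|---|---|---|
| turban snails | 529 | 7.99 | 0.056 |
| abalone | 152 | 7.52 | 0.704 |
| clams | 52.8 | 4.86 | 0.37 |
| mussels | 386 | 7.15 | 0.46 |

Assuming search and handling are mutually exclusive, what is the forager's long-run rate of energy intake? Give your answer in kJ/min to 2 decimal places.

R = (0.056×529 + 0.704×152 + 0.37×52.8 + 0.46×386) / (1 + 0.056×7.99 + 0.704×7.52 + 0.37×4.86 + 0.46×7.15) = 333.7/11.83 = 28.21 kJ/min.

28.21 kJ/min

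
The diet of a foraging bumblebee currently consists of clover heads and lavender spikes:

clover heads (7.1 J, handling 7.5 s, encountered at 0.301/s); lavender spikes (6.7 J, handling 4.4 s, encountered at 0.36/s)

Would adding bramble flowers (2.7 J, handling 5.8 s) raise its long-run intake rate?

On clover heads and lavender spikes alone, R = ΣλE/(1+Σλh) = 4.549/4.841 = 0.9396 J/s.
bramble flowers: E/h = 2.7/5.8 = 0.4655 J/s.
0.4655 < 0.9396, so adding bramble flowers would lower the average — exclude it.

No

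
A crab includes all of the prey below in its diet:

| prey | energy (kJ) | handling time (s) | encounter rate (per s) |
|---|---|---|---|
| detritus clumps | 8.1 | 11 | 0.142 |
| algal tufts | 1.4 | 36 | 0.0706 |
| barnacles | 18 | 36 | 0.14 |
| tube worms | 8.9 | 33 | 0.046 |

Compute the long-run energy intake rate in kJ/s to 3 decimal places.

R = (0.142×8.1 + 0.0706×1.4 + 0.14×18 + 0.046×8.9) / (1 + 0.142×11 + 0.0706×36 + 0.14×36 + 0.046×33) = 4.178/11.66 = 0.3583 kJ/s.

0.358 kJ/s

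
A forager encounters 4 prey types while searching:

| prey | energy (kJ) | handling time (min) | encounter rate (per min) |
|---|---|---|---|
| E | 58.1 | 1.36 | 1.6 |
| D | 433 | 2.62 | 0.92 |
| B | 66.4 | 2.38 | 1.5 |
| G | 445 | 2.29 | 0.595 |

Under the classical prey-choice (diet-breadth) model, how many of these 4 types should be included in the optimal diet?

2

Rank by E/h (kJ/min): G 194, D 165, E 42.7, B 27.9. Include each in turn until the next type's E/h falls below the running intake rate.
Rate on top 1: 112.1. D: 165 > 112.1 → include.
Rate on top 2: 138.9. E: 42.7 < 138.9 → exclude; stop.
Optimal diet: G, D — 2 of 4 types.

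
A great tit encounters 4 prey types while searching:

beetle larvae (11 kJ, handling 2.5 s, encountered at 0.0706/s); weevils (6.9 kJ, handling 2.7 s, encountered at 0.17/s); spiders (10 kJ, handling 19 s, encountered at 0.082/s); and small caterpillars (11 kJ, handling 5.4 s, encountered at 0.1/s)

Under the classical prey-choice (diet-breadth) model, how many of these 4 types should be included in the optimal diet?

3

E/h in descending order: beetle larvae 4.4, weevils 2.56, small caterpillars 2.04, spiders 0.526 kJ/s. The optimal diet is the largest prefix of this list for which every included type satisfies E_i/h_i > R on the types above it.
Rate on top 1: 0.6601. weevils: 2.56 > 0.6601 → include.
Rate on top 2: 1.192. small caterpillars: 2.04 > 1.192 → include.
Rate on top 3: 1.402. spiders: 0.526 < 1.402 → exclude; stop.
Optimal diet: beetle larvae, weevils, small caterpillars — 3 of 4 types.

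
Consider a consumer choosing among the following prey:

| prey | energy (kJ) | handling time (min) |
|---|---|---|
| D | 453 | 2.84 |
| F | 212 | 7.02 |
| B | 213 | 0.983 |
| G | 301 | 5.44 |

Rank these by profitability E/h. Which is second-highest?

D

In descending order of E/h:
B: 213/0.983 = 217 kJ/min
D: 453/2.84 = 160 kJ/min
G: 301/5.44 = 55.3 kJ/min
F: 212/7.02 = 30.2 kJ/min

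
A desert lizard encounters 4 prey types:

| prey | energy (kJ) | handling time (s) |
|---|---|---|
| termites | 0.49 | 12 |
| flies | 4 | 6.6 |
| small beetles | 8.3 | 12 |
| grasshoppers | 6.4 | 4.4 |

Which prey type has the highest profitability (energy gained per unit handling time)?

grasshoppers

In descending order of E/h:
grasshoppers: 6.4/4.4 = 1.45 kJ/s
small beetles: 8.3/12 = 0.692 kJ/s
flies: 4/6.6 = 0.606 kJ/s
termites: 0.49/12 = 0.0408 kJ/s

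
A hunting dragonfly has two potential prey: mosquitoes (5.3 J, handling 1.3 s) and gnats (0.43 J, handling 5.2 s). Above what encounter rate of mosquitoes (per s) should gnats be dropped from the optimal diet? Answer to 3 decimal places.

At the threshold, the rate on mosquitoes alone equals the profitability of gnats: λ·5.3/(1 + λ·1.3) = 0.43/5.2 = 0.08269.
Rearranging, λ(5.3 − 0.08269×1.3) = 0.08269, so λ = 0.08269/5.192 = 0.01593 per s.

0.016 per s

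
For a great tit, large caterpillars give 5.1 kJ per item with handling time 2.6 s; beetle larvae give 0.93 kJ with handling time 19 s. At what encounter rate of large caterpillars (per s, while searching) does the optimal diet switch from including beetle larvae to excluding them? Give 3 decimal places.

The zero-one rule: include beetle larvae iff E₂/h₂ > λE₁/(1+λh₁). Equality gives the switch point.
λE₁h₂ = E₂ + λE₂h₁ ⇒ λ = E₂/(E₁h₂ − E₂h₁) = 0.93/(96.9 − 2.418) = 0.009843 per s.

0.010 per s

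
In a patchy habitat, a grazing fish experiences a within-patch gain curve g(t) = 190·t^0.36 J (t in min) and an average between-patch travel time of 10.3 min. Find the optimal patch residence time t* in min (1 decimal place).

5.8 min

Optimal t* satisfies g'(t*) = g(t*)/(T + t*).
g'(t) = 0.36·190·t^-0.64. Setting 0.36·190·t^-0.64 = 190·t^0.36/(10.3+t) gives 0.36(10.3+t) = t, so 0.64·t = 0.36×10.3.
t* = 0.36×10.3/0.64 = 5.794 min.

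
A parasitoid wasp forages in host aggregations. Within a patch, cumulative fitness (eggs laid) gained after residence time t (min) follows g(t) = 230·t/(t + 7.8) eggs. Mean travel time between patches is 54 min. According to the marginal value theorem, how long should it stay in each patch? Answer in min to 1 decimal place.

By the marginal value theorem, leave when the instantaneous gain rate g'(t) equals the habitat-wide average g(t)/(T + t).
g'(t) = 230·7.8/(t + 7.8)². Setting 230·7.8/(t+7.8)² = 230t/[(t+7.8)(54+t)] gives 7.8(54+t) = t(t+7.8), so t² = 7.8×54 = 421.2.
t* = √421.2 = 20.52 min.

20.5 min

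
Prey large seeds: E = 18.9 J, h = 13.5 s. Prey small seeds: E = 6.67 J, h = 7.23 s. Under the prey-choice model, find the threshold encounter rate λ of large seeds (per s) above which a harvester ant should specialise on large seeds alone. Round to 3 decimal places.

0.143 per s

At the threshold, the rate on large seeds alone equals the profitability of small seeds: λ·18.9/(1 + λ·13.5) = 6.67/7.23 = 0.9225.
Rearranging, λ(18.9 − 0.9225×13.5) = 0.9225, so λ = 0.9225/6.446 = 0.1431 per s.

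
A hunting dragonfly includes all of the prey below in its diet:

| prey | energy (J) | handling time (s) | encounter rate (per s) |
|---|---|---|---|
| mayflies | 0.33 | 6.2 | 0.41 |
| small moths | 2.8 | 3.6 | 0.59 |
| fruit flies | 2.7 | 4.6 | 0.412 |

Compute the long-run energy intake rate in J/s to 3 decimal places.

R = Σλ_iE_i / (1 + Σλ_ih_i)
Numerator: 0.41×0.33 + 0.59×2.8 + 0.412×2.7 = 2.9
Denominator: 1 + 0.41×6.2 + 0.59×3.6 + 0.412×4.6 = 7.561
R = 2.9/7.561 = 0.3835 J/s

0.383 J/s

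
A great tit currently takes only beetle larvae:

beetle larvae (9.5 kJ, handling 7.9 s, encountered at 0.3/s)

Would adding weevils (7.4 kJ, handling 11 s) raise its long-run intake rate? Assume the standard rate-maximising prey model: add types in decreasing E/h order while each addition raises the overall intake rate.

No

On beetle larvae alone, R = ΣλE/(1+Σλh) = 2.85/3.37 = 0.8457 kJ/s.
weevils: E/h = 7.4/11 = 0.6727 kJ/s.
0.6727 < 0.8457, so adding weevils would lower the average — exclude it.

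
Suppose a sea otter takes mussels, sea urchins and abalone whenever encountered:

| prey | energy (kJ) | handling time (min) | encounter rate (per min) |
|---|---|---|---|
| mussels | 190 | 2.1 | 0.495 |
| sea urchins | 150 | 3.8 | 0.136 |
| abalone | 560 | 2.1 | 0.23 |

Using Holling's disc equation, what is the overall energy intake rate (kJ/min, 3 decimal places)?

80.035 kJ/min

Energy encountered per unit search time: 0.495×190 + 0.136×150 + 0.23×560 = 243.2 kJ/min.
Handling time per unit search time: 0.495×2.1 + 0.136×3.8 + 0.23×2.1 = 2.039.
Rate = 243.2/(1 + 2.039) = 80.03 kJ/min.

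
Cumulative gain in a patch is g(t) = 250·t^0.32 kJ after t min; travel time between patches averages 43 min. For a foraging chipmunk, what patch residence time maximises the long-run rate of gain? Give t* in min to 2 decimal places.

20.24 min

Maximise g(t)/(T+t): set derivative to zero → g'(t)(T+t) = g(t).
g'(t) = 0.32·250·t^-0.68. Setting 0.32·250·t^-0.68 = 250·t^0.32/(43+t) gives 0.32(43+t) = t, so 0.68·t = 0.32×43.
t* = 0.32×43/0.68 = 20.24 min.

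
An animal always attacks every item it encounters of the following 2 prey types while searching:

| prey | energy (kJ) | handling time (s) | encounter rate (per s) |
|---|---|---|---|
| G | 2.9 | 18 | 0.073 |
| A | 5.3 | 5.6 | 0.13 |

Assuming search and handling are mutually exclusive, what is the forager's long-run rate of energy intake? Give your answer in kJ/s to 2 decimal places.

0.30 kJ/s

R = Σλ_iE_i / (1 + Σλ_ih_i)
Numerator: 0.073×2.9 + 0.13×5.3 = 0.9007
Denominator: 1 + 0.073×18 + 0.13×5.6 = 3.042
R = 0.9007/3.042 = 0.2961 kJ/s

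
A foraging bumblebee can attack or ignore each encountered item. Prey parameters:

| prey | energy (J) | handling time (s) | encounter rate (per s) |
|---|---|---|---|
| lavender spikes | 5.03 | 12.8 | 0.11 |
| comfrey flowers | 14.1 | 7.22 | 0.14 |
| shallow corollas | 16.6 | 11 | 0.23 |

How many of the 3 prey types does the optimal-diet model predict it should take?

2

Rank by E/h (J/s): comfrey flowers 1.95, shallow corollas 1.51, lavender spikes 0.393. Include each in turn until the next type's E/h falls below the running intake rate.
Rate on top 1: 0.9817. shallow corollas: 1.51 > 0.9817 → include.
Rate on top 2: 1.276. lavender spikes: 0.393 < 1.276 → exclude; stop.
Optimal diet: comfrey flowers, shallow corollas — 2 of 3 types.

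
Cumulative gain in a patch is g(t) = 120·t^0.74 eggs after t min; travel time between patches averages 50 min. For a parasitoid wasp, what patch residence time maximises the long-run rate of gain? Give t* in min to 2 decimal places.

By the marginal value theorem, leave when the instantaneous gain rate g'(t) equals the habitat-wide average g(t)/(T + t).
g'(t) = 0.74·120·t^-0.26. Setting 0.74·120·t^-0.26 = 120·t^0.74/(50+t) gives 0.74(50+t) = t, so 0.26·t = 0.74×50.
t* = 0.74×50/0.26 = 142.3 min.

142.31 min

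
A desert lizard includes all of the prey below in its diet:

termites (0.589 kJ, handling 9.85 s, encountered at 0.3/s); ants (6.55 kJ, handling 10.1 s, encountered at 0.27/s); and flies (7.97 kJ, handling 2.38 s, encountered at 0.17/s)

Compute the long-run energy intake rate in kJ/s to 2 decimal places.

R = (0.3×0.589 + 0.27×6.55 + 0.17×7.97) / (1 + 0.3×9.85 + 0.27×10.1 + 0.17×2.38) = 3.3/7.087 = 0.4657 kJ/s.

0.47 kJ/s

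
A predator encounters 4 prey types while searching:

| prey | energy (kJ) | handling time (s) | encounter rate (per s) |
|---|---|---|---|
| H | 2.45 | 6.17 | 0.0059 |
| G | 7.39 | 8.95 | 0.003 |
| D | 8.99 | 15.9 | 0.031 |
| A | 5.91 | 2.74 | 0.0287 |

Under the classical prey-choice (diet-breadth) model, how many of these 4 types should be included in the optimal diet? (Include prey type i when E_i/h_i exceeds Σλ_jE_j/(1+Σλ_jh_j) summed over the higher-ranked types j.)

Profitabilities (E/h, kJ/s): A 2.16, G 0.826, D 0.565, H 0.397. Add prey in this order while the next type's profitability exceeds the intake rate on those already taken.
Rate on top 1: 0.1573. G: 0.826 > 0.1573 → include.
Rate on top 2: 0.1735. D: 0.565 > 0.1735 → include.
Rate on top 3: 0.2943. H: 0.397 > 0.2943 → include.
Optimal diet: A, G, D, H — 4 of 4 types.

4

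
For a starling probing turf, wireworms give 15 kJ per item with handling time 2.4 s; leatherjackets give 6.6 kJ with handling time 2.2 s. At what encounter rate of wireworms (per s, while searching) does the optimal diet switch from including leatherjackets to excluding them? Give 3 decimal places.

0.385 per s

Drop leatherjackets once their profitability E₂/h₂ falls below the rate achievable on wireworms alone: E₂/h₂ = λE₁/(1 + λh₁).
Solve for λ: λE₁h₂ = E₂(1 + λh₁) → λ(E₁h₂ − E₂h₁) = E₂ → λ = E₂/(E₁h₂ − E₂h₁).
λ = 6.6/(15×2.2 − 6.6×2.4) = 6.6/17.16 = 0.3846 per s.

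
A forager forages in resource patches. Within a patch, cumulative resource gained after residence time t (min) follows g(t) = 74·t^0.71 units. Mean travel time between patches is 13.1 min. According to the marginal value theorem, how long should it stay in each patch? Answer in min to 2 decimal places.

32.07 min

Maximise g(t)/(T+t): set derivative to zero → g'(t)(T+t) = g(t).
g'(t) = 0.71·74·t^-0.29. Setting 0.71·74·t^-0.29 = 74·t^0.71/(13.1+t) gives 0.71(13.1+t) = t, so 0.29·t = 0.71×13.1.
t* = 0.71×13.1/0.29 = 32.07 min.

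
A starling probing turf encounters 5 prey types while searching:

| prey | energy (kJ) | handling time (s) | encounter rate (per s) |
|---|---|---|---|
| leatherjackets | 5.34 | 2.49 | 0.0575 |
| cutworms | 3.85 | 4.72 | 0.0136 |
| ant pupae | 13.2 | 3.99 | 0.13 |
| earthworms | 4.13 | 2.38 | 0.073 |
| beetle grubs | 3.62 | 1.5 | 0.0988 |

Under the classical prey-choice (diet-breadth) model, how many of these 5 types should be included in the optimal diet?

E/h in descending order: ant pupae 3.31, beetle grubs 2.41, leatherjackets 2.14, earthworms 1.74, cutworms 0.816 kJ/s. The optimal diet is the largest prefix of this list for which every included type satisfies E_i/h_i > R on the types above it.
Rate on top 1: 1.13. beetle grubs: 2.41 > 1.13 → include.
Rate on top 2: 1.244. leatherjackets: 2.14 > 1.244 → include.
Rate on top 3: 1.315. earthworms: 1.74 > 1.315 → include.
Rate on top 4: 1.352. cutworms: 0.816 < 1.352 → exclude; stop.
Optimal diet: ant pupae, beetle grubs, leatherjackets, earthworms — 4 of 5 types.

4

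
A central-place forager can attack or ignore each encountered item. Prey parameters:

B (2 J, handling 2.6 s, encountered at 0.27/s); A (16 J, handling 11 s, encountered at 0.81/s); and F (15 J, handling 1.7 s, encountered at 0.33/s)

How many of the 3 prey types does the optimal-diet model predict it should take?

E/h in descending order: F 8.82, A 1.45, B 0.769 J/s. The optimal diet is the largest prefix of this list for which every included type satisfies E_i/h_i > R on the types above it.
Rate on top 1: 3.171. A: 1.45 < 3.171 → exclude; stop.
Optimal diet: F — 1 of 3 types.

1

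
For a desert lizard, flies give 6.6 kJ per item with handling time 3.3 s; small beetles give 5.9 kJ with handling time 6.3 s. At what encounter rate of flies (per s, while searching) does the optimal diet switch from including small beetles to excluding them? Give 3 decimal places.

0.267 per s

Drop small beetles once their profitability E₂/h₂ falls below the rate achievable on flies alone: E₂/h₂ = λE₁/(1 + λh₁).
Solve for λ: λE₁h₂ = E₂(1 + λh₁) → λ(E₁h₂ − E₂h₁) = E₂ → λ = E₂/(E₁h₂ − E₂h₁).
λ = 5.9/(6.6×6.3 − 5.9×3.3) = 5.9/22.11 = 0.2668 per s.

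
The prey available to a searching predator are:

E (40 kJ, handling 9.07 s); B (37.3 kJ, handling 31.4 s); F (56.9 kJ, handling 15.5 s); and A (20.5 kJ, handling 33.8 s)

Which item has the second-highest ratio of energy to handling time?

F

In descending order of E/h:
E: 40/9.07 = 4.41 kJ/s
F: 56.9/15.5 = 3.67 kJ/s
B: 37.3/31.4 = 1.19 kJ/s
A: 20.5/33.8 = 0.607 kJ/s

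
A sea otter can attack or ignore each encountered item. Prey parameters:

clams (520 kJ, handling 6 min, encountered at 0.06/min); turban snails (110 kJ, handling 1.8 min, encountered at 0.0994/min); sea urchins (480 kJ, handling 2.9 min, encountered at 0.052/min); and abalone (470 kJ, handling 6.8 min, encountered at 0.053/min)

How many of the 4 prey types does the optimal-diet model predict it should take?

E/h in descending order: sea urchins 166, clams 86.7, abalone 69.1, turban snails 61.1 kJ/min. The optimal diet is the largest prefix of this list for which every included type satisfies E_i/h_i > R on the types above it.
Rate on top 1: 21.69. clams: 86.7 > 21.69 → include.
Rate on top 2: 37.17. abalone: 69.1 > 37.17 → include.
Rate on top 3: 43.33. turban snails: 61.1 > 43.33 → include.
Optimal diet: sea urchins, clams, abalone, turban snails — 4 of 4 types.

4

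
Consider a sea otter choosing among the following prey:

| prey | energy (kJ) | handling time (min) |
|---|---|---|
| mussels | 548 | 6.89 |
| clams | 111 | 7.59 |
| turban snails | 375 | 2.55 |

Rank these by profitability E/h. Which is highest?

Profitability E/h (kJ/min): mussels = 548/6.89 = 79.5, clams = 111/7.59 = 14.6, turban snails = 375/2.55 = 147.
Ranked: turban snails > mussels > clams.

turban snails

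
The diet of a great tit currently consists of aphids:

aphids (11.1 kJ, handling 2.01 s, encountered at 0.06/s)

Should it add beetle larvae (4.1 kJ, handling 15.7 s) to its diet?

On aphids alone, R = ΣλE/(1+Σλh) = 0.666/1.121 = 0.5943 kJ/s.
Profitability of beetle larvae: 4.1/15.7 = 0.2611 kJ/s.
0.2611 < 0.5943, so adding beetle larvae would lower the average — exclude it.

No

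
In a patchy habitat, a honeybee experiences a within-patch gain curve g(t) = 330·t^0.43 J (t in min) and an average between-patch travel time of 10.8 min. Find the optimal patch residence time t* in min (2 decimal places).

Maximise g(t)/(T+t): set derivative to zero → g'(t)(T+t) = g(t).
g'(t) = 0.43·330·t^-0.57. Setting 0.43·330·t^-0.57 = 330·t^0.43/(10.8+t) gives 0.43(10.8+t) = t, so 0.57·t = 0.43×10.8.
t* = 0.43×10.8/0.57 = 8.147 min.

8.15 min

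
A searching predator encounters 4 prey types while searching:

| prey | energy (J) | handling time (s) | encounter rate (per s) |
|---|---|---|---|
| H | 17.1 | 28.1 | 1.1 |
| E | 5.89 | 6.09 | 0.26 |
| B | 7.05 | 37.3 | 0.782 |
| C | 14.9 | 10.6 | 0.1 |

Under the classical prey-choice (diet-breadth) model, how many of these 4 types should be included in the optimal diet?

2

Rank by E/h (J/s): C 1.41, E 0.967, H 0.609, B 0.189. Include each in turn until the next type's E/h falls below the running intake rate.
Rate on top 1: 0.7233. E: 0.967 > 0.7233 → include.
Rate on top 2: 0.8293. H: 0.609 < 0.8293 → exclude; stop.
Optimal diet: C, E — 2 of 4 types.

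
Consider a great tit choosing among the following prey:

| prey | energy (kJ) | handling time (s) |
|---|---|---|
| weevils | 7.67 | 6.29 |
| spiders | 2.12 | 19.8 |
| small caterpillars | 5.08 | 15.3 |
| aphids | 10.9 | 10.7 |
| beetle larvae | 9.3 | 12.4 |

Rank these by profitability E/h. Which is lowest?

In descending order of E/h:
weevils: 7.67/6.29 = 1.22 kJ/s
aphids: 10.9/10.7 = 1.02 kJ/s
beetle larvae: 9.3/12.4 = 0.75 kJ/s
small caterpillars: 5.08/15.3 = 0.332 kJ/s
spiders: 2.12/19.8 = 0.107 kJ/s

spiders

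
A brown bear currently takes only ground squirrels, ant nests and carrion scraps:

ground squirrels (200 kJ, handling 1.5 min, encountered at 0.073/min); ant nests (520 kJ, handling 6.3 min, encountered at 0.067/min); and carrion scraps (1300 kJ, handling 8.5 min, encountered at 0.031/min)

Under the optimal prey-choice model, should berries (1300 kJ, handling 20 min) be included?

Yes

Intake rate on the current diet: R = (0.073×200 + 0.067×520 + 0.031×1300) / (1 + 0.073×1.5 + 0.067×6.3 + 0.031×8.5) = 89.74/1.795 = 49.99 kJ/min.
Profitability of berries: 1300/20 = 65 kJ/min.
65 > 49.99, so adding berries raises the average — include it.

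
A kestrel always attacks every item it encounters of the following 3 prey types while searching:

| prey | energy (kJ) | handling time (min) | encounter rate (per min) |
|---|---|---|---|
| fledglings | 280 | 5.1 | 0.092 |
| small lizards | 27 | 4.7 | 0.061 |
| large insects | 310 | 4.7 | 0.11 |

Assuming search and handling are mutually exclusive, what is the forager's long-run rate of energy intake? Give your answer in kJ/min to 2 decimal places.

27.06 kJ/min

Energy encountered per unit search time: 0.092×280 + 0.061×27 + 0.11×310 = 61.51 kJ/min.
Handling time per unit search time: 0.092×5.1 + 0.061×4.7 + 0.11×4.7 = 1.273.
Rate = 61.51/(1 + 1.273) = 27.06 kJ/min.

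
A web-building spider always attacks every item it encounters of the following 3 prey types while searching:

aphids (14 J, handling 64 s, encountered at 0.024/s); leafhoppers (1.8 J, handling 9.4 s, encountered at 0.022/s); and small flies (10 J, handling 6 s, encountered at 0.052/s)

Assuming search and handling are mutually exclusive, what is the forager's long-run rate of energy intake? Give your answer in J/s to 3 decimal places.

R = Σλ_iE_i / (1 + Σλ_ih_i)
Numerator: 0.024×14 + 0.022×1.8 + 0.052×10 = 0.8956
Denominator: 1 + 0.024×64 + 0.022×9.4 + 0.052×6 = 3.055
R = 0.8956/3.055 = 0.2932 J/s

0.293 J/s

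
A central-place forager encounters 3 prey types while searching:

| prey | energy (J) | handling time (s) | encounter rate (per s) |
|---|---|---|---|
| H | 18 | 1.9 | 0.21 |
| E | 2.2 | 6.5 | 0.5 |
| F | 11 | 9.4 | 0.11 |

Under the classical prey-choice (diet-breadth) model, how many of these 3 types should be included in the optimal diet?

1

Profitabilities (E/h, J/s): H 9.47, F 1.17, E 0.338. Add prey in this order while the next type's profitability exceeds the intake rate on those already taken.
Rate on top 1: 2.702. F: 1.17 < 2.702 → exclude; stop.
Optimal diet: H — 1 of 3 types.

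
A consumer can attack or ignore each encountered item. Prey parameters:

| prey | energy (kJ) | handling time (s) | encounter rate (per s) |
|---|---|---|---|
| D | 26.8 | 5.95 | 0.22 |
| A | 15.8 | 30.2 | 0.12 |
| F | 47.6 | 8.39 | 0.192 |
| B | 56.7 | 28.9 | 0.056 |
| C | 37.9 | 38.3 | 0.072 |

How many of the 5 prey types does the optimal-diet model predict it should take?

Rank by E/h (kJ/s): F 5.67, D 4.5, B 1.96, C 0.99, A 0.523. Include each in turn until the next type's E/h falls below the running intake rate.
Rate on top 1: 3.5. D: 4.5 > 3.5 → include.
Rate on top 2: 3.836. B: 1.96 < 3.836 → exclude; stop.
Optimal diet: F, D — 2 of 5 types.

2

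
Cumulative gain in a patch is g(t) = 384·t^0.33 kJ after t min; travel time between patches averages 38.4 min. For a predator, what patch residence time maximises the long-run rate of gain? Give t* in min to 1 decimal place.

Maximise g(t)/(T+t): set derivative to zero → g'(t)(T+t) = g(t).
g'(t) = 0.33·384·t^-0.67. Setting 0.33·384·t^-0.67 = 384·t^0.33/(38.4+t) gives 0.33(38.4+t) = t, so 0.67·t = 0.33×38.4.
t* = 0.33×38.4/0.67 = 18.91 min.

18.9 min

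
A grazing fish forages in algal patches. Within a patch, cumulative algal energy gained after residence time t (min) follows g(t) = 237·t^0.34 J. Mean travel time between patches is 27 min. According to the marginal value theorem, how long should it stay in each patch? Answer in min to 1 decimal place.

Maximise g(t)/(T+t): set derivative to zero → g'(t)(T+t) = g(t).
g'(t) = 0.34·237·t^-0.66. Setting 0.34·237·t^-0.66 = 237·t^0.34/(27+t) gives 0.34(27+t) = t, so 0.66·t = 0.34×27.
t* = 0.34×27/0.66 = 13.91 min.

13.9 min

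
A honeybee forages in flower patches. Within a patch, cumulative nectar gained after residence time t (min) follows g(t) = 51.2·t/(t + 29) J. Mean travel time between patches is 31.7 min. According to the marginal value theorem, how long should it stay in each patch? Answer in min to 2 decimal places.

30.32 min

By the marginal value theorem, leave when the instantaneous gain rate g'(t) equals the habitat-wide average g(t)/(T + t).
g'(t) = 51.2·29/(t + 29)². Setting 51.2·29/(t+29)² = 51.2t/[(t+29)(31.7+t)] gives 29(31.7+t) = t(t+29), so t² = 29×31.7 = 919.3.
t* = √919.3 = 30.32 min.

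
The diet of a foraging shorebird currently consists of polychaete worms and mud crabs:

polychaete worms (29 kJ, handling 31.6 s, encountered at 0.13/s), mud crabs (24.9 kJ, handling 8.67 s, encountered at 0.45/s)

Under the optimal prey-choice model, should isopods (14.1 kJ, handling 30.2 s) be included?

On polychaete worms and mud crabs alone, R = ΣλE/(1+Σλh) = 14.97/9.01 = 1.662 kJ/s.
Profitability of isopods: 14.1/30.2 = 0.4669 kJ/s.
Since 0.4669 < R, time spent handling isopods is better spent searching.

No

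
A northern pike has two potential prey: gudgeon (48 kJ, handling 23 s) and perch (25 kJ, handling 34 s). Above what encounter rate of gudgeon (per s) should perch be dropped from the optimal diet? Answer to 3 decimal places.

Drop perch once their profitability E₂/h₂ falls below the rate achievable on gudgeon alone: E₂/h₂ = λE₁/(1 + λh₁).
Solve for λ: λE₁h₂ = E₂(1 + λh₁) → λ(E₁h₂ − E₂h₁) = E₂ → λ = E₂/(E₁h₂ − E₂h₁).
λ = 25/(48×34 − 25×23) = 25/1057 = 0.02365 per s.

0.024 per s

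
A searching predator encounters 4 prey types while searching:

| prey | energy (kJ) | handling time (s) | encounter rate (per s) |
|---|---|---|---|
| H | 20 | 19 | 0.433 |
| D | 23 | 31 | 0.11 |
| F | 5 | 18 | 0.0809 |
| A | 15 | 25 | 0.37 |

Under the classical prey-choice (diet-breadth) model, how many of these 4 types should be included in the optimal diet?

1

Rank by E/h (kJ/s): H 1.05, D 0.742, A 0.6, F 0.278. Include each in turn until the next type's E/h falls below the running intake rate.
Rate on top 1: 0.9385. D: 0.742 < 0.9385 → exclude; stop.
Optimal diet: H — 1 of 4 types.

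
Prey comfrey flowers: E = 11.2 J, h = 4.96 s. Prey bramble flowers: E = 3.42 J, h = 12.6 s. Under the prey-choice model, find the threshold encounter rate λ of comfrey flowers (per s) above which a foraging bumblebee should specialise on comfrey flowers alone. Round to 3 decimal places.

At the threshold, the rate on comfrey flowers alone equals the profitability of bramble flowers: λ·11.2/(1 + λ·4.96) = 3.42/12.6 = 0.2714.
Rearranging, λ(11.2 − 0.2714×4.96) = 0.2714, so λ = 0.2714/9.854 = 0.02755 per s.

0.028 per s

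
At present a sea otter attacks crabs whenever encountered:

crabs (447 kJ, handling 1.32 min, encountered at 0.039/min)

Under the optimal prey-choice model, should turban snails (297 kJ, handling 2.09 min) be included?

Intake rate on the current diet: R = (0.039×447) / (1 + 0.039×1.32) = 17.43/1.051 = 16.58 kJ/min.
turban snails: E/h = 297/2.09 = 142.1 kJ/min.
Since 142.1 > R, including turban snails increases the long-run rate.

Yes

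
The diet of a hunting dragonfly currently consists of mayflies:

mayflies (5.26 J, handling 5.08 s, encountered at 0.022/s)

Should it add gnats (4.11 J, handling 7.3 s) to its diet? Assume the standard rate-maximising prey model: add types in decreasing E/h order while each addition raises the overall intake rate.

On mayflies alone, R = ΣλE/(1+Σλh) = 0.1157/1.112 = 0.1041 J/s.
gnats: E/h = 4.11/7.3 = 0.563 J/s.
Since 0.563 > R, including gnats increases the long-run rate.

Yes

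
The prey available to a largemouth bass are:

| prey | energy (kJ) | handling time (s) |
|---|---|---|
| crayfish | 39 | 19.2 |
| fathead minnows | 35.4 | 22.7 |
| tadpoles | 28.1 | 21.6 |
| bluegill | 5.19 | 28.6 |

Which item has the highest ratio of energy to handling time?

crayfish

In descending order of E/h:
crayfish: 39/19.2 = 2.03 kJ/s
fathead minnows: 35.4/22.7 = 1.56 kJ/s
tadpoles: 28.1/21.6 = 1.3 kJ/s
bluegill: 5.19/28.6 = 0.181 kJ/s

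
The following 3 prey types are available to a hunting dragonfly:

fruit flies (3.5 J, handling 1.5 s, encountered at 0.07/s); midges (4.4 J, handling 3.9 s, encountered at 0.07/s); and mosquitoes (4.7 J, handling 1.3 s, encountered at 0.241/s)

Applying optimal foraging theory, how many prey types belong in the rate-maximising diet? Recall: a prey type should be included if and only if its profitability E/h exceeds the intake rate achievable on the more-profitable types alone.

E/h in descending order: mosquitoes 3.62, fruit flies 2.33, midges 1.13 J/s. The optimal diet is the largest prefix of this list for which every included type satisfies E_i/h_i > R on the types above it.
Rate on top 1: 0.8625. fruit flies: 2.33 > 0.8625 → include.
Rate on top 2: 0.9714. midges: 1.13 > 0.9714 → include.
Optimal diet: mosquitoes, fruit flies, midges — 3 of 3 types.

3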